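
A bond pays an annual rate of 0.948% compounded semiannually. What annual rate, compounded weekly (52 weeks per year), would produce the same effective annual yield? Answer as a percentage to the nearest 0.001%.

0.946%

EAR = (1 + 0.00948/2)^2 − 1 = 0.009502.
Solve (1 + r/52)^52 = 1.009502: r/52 = 1.009502^(1/52) − 1 = 0.000182, so r = 0.009458 = 0.946%.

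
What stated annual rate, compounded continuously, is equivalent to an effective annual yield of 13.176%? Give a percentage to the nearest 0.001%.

12.377%

Continuous: nominal r satisfies e^r − 1 = 0.13176.
r = ln(1 + 0.13176) = ln(1.13176) = 0.123774 = 12.377%.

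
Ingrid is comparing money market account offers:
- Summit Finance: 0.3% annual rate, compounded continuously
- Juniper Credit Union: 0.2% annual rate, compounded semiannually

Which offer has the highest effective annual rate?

Summit Finance: e^0.003 − 1 = 0.300%
Juniper Credit Union: (1 + 0.002/2)^2 − 1 = 0.200%
The highest effective annual rate is Summit Finance at 0.300%.

Summit Finance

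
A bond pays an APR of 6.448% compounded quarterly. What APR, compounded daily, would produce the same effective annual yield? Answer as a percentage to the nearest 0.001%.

EAR = (1 + 0.06448/4)^4 − 1 = 0.066056.
Solve (1 + r/365)^365 = 1.066056: r/365 = 1.066056^(1/365) − 1 = 0.000175, so r = 0.063971 = 6.397%.

6.397%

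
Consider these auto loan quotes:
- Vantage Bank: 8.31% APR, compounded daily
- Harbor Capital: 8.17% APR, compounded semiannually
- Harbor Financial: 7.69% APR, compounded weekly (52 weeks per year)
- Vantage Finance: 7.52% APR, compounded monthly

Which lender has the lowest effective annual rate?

Vantage Finance

Vantage Bank: (1 + 0.0831/365)^365 − 1 = 8.664%
Harbor Capital: (1 + 0.0817/2)^2 − 1 = 8.337%
Harbor Financial: (1 + 0.0769/52)^52 − 1 = 7.987%
Vantage Finance: (1 + 0.0752/12)^12 − 1 = 7.785%
The lowest effective annual rate is Vantage Finance at 7.785%.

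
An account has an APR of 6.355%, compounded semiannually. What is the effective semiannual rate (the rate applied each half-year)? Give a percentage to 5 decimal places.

3.17750%

With a nominal annual rate compounded semiannually, the periodic rate is the nominal rate divided by 2.
i = 0.06355 / 2 = 0.0317750 = 3.17750%.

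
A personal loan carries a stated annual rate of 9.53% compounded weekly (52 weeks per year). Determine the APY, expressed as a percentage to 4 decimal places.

9.9893%

EAR = (1 + 0.0953/52)^52 − 1.
= 1.099893 − 1 = 9.9893%.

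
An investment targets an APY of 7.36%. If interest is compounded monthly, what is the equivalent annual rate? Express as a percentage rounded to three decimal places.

(1 + r/12)^12 − 1 = 0.0736, so 1 + r/12 = 1.0736^(1/12).
r/12 = 0.005936, so r = 0.071228 = 7.123%.

7.123%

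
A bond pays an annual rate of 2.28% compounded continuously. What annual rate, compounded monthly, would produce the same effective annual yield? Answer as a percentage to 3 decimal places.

2.282%

EAR under continuous compounding: e^0.0228 − 1 = 0.023062.
Solve (1 + r/12)^12 = 1.023062: r/12 = 1.023062^(1/12) − 1 = 0.001902, so r = 0.022822 = 2.282%.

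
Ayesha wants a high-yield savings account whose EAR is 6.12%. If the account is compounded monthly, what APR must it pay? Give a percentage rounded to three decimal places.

5.955%

(1 + r/12)^12 − 1 = 0.0612, so 1 + r/12 = 1.0612^(1/12).
r/12 = 0.004962, so r = 0.059548 = 5.955%.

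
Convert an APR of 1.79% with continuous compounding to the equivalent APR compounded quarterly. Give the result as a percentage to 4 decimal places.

1.7940%

EAR under continuous compounding: e^0.0179 − 1 = 0.018061.
Solve (1 + r/4)^4 = 1.018061: r/4 = 1.018061^(1/4) − 1 = 0.004485, so r = 0.017940 = 1.7940%.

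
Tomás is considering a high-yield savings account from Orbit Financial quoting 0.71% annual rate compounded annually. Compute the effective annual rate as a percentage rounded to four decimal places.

Annual compounding means the effective rate equals the nominal rate: 0.7100%.

0.7100%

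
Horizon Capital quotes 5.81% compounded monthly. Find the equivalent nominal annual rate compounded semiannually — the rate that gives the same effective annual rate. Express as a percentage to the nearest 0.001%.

EAR = (1 + 0.0581/12)^12 − 1 = 0.059672.
Solve (1 + r/2)^2 = 1.059672: r/2 = 1.059672^(1/2) − 1 = 0.029404, so r = 0.058808 = 5.881%.

5.881%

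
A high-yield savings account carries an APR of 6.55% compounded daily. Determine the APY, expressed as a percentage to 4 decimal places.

EAR = (1 + 0.0655/365)^365 − 1.
= 1.067686 − 1 = 6.7686%.

6.7686%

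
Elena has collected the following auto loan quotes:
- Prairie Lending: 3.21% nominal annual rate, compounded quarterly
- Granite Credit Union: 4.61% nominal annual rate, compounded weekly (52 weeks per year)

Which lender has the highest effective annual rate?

Prairie Lending: (1 + 0.0321/4)^4 − 1 = 3.249%
Granite Credit Union: (1 + 0.0461/52)^52 − 1 = 4.716%
The highest effective annual rate is Granite Credit Union at 4.716%.

Granite Credit Union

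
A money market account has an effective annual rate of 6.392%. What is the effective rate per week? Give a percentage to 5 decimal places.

0.11923%

The per-week rate i satisfies (1 + i)^52 = 1 + 0.06392.
i = 1.06392^(1/52) − 1 = 0.0011923 = 0.11923%.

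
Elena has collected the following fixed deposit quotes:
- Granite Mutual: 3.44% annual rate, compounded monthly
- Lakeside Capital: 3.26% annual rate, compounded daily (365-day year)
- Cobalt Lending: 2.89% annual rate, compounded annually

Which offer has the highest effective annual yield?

Granite Mutual

Granite Mutual: (1 + 0.0344/12)^12 − 1 = 3.495%
Lakeside Capital: (1 + 0.0326/365)^365 − 1 = 3.314%
Cobalt Lending: compounded annually, EAR = 2.890%
The highest effective annual rate is Granite Mutual at 3.495%.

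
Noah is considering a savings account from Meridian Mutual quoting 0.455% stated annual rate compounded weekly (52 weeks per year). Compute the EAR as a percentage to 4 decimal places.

EAR = (1 + 0.00455/52)^52 − 1.
= 1.004560 − 1 = 0.4560%.

0.4560%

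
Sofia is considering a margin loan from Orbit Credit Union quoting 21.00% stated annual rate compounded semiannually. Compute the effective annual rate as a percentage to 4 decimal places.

EAR = (1 + 0.2100/2)^2 − 1.
= (1 + 0.105000)^2 − 1 = 1.221025 − 1 = 22.1025%.

22.1025%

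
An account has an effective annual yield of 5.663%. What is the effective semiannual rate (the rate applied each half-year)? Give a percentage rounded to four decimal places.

2.7925%

The per-half-year rate i satisfies (1 + i)^2 = 1 + 0.05663.
i = 1.05663^(1/2) − 1 = 0.0279251 = 2.7925%.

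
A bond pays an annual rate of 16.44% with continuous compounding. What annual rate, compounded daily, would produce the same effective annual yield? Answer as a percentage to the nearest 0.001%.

16.444%

EAR under continuous compounding: e^0.1644 − 1 = 0.178686.
Solve (1 + r/365)^365 = 1.178686: r/365 = 1.178686^(1/365) − 1 = 0.000451, so r = 0.164437 = 16.444%.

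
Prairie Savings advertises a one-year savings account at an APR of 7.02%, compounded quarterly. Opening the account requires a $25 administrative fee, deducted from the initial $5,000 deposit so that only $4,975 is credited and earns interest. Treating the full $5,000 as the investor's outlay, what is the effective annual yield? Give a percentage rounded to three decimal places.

Value after one year: 4,975 × (1 + 0.0702/4)^4 = 4,975 × 1.072070 = $5,333.55.
Effective yield on the $5,000 outlay: 5,333.55 / 5,000 − 1 = 0.066709 = 6.671%.

6.671%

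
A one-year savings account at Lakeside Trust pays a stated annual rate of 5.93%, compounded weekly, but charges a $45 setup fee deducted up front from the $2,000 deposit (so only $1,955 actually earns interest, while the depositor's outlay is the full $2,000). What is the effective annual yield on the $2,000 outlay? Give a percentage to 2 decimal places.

3.72%

Value after one year: 1,955 × (1 + 0.0593/52)^52 = 1,955 × 1.061058 = $2,074.37.
Effective yield on the $2,000 outlay: 2,074.37 / 2,000 − 1 = 0.037184 = 3.72%.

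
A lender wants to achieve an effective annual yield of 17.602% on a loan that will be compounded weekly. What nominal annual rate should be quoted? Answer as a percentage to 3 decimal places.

(1 + r/52)^52 − 1 = 0.17602, so 1 + r/52 = 1.17602^(1/52).
r/52 = 0.003123, so r = 0.162389 = 16.239%.

16.239%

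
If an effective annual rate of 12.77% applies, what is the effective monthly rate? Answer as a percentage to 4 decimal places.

The per-month rate i satisfies (1 + i)^12 = 1 + 0.1277.
i = 1.1277^(1/12) − 1 = 0.0100653 = 1.0065%.

1.0065%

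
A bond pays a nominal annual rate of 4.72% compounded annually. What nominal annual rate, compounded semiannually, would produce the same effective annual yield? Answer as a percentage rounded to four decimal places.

4.6656%

Compounded annually, EAR = nominal = 0.047200.
Solve (1 + r/2)^2 = 1.047200: r/2 = 1.047200^(1/2) − 1 = 0.023328, so r = 0.046656 = 4.6656%.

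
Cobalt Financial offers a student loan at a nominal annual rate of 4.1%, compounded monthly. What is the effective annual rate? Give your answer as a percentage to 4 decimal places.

EAR = (1 + 0.041/12)^12 − 1.
= 1.041779 − 1 = 4.1779%.

4.1779%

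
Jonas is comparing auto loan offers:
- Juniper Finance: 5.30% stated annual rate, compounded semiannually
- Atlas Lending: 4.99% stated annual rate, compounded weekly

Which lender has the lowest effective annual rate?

Atlas Lending

Juniper Finance: (1 + 0.0530/2)^2 − 1 = 5.370%
Atlas Lending: (1 + 0.0499/52)^52 − 1 = 5.114%
The lowest effective annual rate is Atlas Lending at 5.114%.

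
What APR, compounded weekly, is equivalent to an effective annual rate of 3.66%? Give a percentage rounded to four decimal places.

(1 + r/52)^52 − 1 = 0.0366, so 1 + r/52 = 1.0366^(1/52).
r/52 = 0.000692, so r = 0.035959 = 3.5959%.

3.5959%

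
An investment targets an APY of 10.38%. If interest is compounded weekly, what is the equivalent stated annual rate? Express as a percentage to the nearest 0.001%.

9.885%

(1 + r/52)^52 − 1 = 0.1038, so 1 + r/52 = 1.1038^(1/52).
r/52 = 0.001901, so r = 0.098853 = 9.885%.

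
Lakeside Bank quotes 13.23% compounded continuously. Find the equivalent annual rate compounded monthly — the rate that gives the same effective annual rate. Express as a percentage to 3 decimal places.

13.303%

EAR under continuous compounding: e^0.1323 − 1 = 0.141451.
Solve (1 + r/12)^12 = 1.141451: r/12 = 1.141451^(1/12) − 1 = 0.011086, so r = 0.133032 = 13.303%.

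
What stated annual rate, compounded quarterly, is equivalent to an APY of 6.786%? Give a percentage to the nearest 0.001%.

(1 + r/4)^4 − 1 = 0.06786, so 1 + r/4 = 1.06786^(1/4).
r/4 = 0.016550, so r = 0.066198 = 6.620%.

6.620%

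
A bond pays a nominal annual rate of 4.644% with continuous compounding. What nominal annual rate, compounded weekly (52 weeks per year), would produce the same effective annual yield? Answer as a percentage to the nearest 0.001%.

EAR under continuous compounding: e^0.04644 − 1 = 0.047535.
Solve (1 + r/52)^52 = 1.047535: r/52 = 1.047535^(1/52) − 1 = 0.000893, so r = 0.046461 = 4.646%.

4.646%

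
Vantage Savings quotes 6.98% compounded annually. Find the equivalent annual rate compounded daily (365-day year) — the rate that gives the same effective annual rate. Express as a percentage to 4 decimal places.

Compounded annually, EAR = nominal = 0.069800.
Solve (1 + r/365)^365 = 1.069800: r/365 = 1.069800^(1/365) − 1 = 0.000185, so r = 0.067478 = 6.7478%.

6.7478%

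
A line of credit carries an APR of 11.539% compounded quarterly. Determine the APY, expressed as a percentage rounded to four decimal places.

EAR = (1 + 0.11539/4)^4 − 1.
= 1.120480 − 1 = 12.0480%.

12.0480%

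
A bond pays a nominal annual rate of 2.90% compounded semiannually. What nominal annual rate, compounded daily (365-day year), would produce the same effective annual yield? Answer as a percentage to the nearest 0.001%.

EAR = (1 + 0.0290/2)^2 − 1 = 0.029210.
Solve (1 + r/365)^365 = 1.029210: r/365 = 1.029210^(1/365) − 1 = 0.000079, so r = 0.028793 = 2.879%.

2.879%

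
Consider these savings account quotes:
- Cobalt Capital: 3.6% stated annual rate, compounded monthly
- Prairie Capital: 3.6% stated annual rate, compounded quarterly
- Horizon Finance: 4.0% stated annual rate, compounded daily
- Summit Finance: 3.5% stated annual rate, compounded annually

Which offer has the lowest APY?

Cobalt Capital: (1 + 0.036/12)^12 − 1 = 3.660%
Prairie Capital: (1 + 0.036/4)^4 − 1 = 3.649%
Horizon Finance: (1 + 0.040/365)^365 − 1 = 4.081%
Summit Finance: compounded annually, EAR = 3.500%
The lowest effective annual rate is Summit Finance at 3.500%.

Summit Finance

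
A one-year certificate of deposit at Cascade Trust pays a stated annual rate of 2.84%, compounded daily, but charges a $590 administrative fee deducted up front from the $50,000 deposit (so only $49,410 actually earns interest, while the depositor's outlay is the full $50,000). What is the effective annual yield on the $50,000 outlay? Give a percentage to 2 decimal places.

Value after one year: 49,410 × (1 + 0.0284/365)^365 = 49,410 × 1.028806 = $50,833.30.
Effective yield on the $50,000 outlay: 50,833.30 / 50,000 − 1 = 0.016666 = 1.67%.

1.67%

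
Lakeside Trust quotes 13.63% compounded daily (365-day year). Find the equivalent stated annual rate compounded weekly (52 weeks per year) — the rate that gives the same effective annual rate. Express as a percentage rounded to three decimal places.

EAR = (1 + 0.1363/365)^365 − 1 = 0.145996.
Solve (1 + r/52)^52 = 1.145996: r/52 = 1.145996^(1/52) − 1 = 0.002624, so r = 0.136453 = 13.645%.

13.645%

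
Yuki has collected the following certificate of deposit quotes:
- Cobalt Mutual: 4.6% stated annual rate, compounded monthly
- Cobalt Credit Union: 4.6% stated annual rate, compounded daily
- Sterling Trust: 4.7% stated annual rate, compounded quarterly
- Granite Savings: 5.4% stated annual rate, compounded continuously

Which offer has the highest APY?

Granite Savings

Cobalt Mutual: (1 + 0.046/12)^12 − 1 = 4.698%
Cobalt Credit Union: (1 + 0.046/365)^365 − 1 = 4.707%
Sterling Trust: (1 + 0.047/4)^4 − 1 = 4.783%
Granite Savings: e^0.054 − 1 = 5.548%
The highest effective annual rate is Granite Savings at 5.548%.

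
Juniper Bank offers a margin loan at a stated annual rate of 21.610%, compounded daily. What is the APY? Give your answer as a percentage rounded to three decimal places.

EAR = (1 + 0.21610/365)^365 − 1.
= 1.241147 − 1 = 24.115%.

24.115%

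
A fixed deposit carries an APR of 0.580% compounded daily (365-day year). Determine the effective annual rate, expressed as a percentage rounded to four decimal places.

EAR = (1 + 0.00580/365)^365 − 1.
= (1 + 0.000016)^365 − 1 = 1.005817 − 1 = 0.5817%.

0.5817%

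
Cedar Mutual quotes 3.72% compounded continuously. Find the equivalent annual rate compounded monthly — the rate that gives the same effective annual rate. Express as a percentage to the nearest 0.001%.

3.726%

EAR under continuous compounding: e^0.0372 − 1 = 0.037901.
Solve (1 + r/12)^12 = 1.037901: r/12 = 1.037901^(1/12) − 1 = 0.003105, so r = 0.037258 = 3.726%.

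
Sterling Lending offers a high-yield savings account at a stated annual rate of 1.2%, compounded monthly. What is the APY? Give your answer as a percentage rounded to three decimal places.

1.207%

EAR = (1 + 0.012/12)^12 − 1.
= (1 + 0.001000)^12 − 1 = 1.012066 − 1 = 1.207%.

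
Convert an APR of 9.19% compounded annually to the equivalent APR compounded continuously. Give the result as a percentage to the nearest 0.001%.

Compounded annually, EAR = nominal = 0.091900.
Equivalent continuous rate: r = ln(1 + 0.091900) = 0.087919 = 8.792%.

8.792%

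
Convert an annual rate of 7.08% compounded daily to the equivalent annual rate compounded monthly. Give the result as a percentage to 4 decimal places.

EAR = (1 + 0.0708/365)^365 − 1 = 0.073359.
Solve (1 + r/12)^12 = 1.073359: r/12 = 1.073359^(1/12) − 1 = 0.005917, so r = 0.071002 = 7.1002%.

7.1002%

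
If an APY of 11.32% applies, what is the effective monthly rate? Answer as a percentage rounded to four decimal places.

0.8977%

The per-month rate i satisfies (1 + i)^12 = 1 + 0.1132.
i = 1.1132^(1/12) − 1 = 0.0089766 = 0.8977%.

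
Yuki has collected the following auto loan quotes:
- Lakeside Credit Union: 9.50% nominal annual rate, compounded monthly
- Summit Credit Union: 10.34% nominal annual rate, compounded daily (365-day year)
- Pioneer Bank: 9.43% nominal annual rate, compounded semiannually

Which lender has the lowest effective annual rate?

Lakeside Credit Union: (1 + 0.0950/12)^12 − 1 = 9.925%
Summit Credit Union: (1 + 0.1034/365)^365 − 1 = 10.892%
Pioneer Bank: (1 + 0.0943/2)^2 − 1 = 9.652%
The lowest effective annual rate is Pioneer Bank at 9.652%.

Pioneer Bank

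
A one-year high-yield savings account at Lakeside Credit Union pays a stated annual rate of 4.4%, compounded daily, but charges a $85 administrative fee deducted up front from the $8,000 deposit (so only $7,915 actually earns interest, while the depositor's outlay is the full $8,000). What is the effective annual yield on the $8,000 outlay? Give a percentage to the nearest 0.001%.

3.388%

Value after one year: 7,915 × (1 + 0.044/365)^365 = 7,915 × 1.044980 = $8,271.01.
Effective yield on the $8,000 outlay: 8,271.01 / 8,000 − 1 = 0.033877 = 3.388%.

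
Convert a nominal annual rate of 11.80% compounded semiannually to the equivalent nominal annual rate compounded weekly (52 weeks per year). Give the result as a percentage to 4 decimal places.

EAR = (1 + 0.1180/2)^2 − 1 = 0.121481.
Solve (1 + r/52)^52 = 1.121481: r/52 = 1.121481^(1/52) − 1 = 0.002207, so r = 0.114777 = 11.4777%.

11.4777%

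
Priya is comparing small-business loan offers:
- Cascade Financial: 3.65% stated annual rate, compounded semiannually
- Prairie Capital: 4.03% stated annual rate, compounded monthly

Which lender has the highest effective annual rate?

Prairie Capital

Cascade Financial: (1 + 0.0365/2)^2 − 1 = 3.683%
Prairie Capital: (1 + 0.0403/12)^12 − 1 = 4.105%
The highest effective annual rate is Prairie Capital at 4.105%.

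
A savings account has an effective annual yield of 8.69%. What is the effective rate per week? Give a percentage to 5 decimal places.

The per-week rate i satisfies (1 + i)^52 = 1 + 0.0869.
i = 1.0869^(1/52) − 1 = 0.0016038 = 0.16038%.

0.16038%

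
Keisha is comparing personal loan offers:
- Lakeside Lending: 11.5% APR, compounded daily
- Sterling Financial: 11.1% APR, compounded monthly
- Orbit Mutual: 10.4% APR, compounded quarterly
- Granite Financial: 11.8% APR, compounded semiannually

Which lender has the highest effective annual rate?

Lakeside Lending

Lakeside Lending: (1 + 0.115/365)^365 − 1 = 12.185%
Sterling Financial: (1 + 0.111/12)^12 − 1 = 11.682%
Orbit Mutual: (1 + 0.104/4)^4 − 1 = 10.813%
Granite Financial: (1 + 0.118/2)^2 − 1 = 12.148%
The highest effective annual rate is Lakeside Lending at 12.185%.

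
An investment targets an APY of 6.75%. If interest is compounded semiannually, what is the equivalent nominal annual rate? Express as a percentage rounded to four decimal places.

6.6398%

(1 + r/2)^2 − 1 = 0.0675, so 1 + r/2 = 1.0675^(1/2).
r/2 = 0.033199, so r = 0.066398 = 6.6398%.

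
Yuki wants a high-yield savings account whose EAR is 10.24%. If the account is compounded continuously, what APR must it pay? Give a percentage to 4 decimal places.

Continuous: nominal r satisfies e^r − 1 = 0.1024.
r = ln(1 + 0.1024) = ln(1.1024) = 0.097490 = 9.7490%.

9.7490%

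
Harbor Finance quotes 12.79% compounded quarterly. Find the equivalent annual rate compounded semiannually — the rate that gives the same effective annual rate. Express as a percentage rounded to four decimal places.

12.9945%

EAR = (1 + 0.1279/4)^4 − 1 = 0.134166.
Solve (1 + r/2)^2 = 1.134166: r/2 = 1.134166^(1/2) − 1 = 0.064972, so r = 0.129945 = 12.9945%.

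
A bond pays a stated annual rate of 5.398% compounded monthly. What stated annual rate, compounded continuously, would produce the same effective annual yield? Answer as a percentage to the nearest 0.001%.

5.386%

EAR = (1 + 0.05398/12)^12 − 1 = 0.055336.
Equivalent continuous rate: r = ln(1 + 0.055336) = 0.053859 = 5.386%.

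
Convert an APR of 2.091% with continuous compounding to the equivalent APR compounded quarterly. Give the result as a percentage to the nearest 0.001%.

2.096%

EAR under continuous compounding: e^0.02091 − 1 = 0.021130.
Solve (1 + r/4)^4 = 1.021130: r/4 = 1.021130^(1/4) − 1 = 0.005241, so r = 0.020965 = 2.096%.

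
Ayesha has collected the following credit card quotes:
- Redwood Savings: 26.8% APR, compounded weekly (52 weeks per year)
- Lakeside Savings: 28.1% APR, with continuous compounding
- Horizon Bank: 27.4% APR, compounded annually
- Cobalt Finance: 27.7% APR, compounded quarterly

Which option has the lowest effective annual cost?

Horizon Bank

Redwood Savings: (1 + 0.268/52)^52 − 1 = 30.645%
Lakeside Savings: e^0.281 − 1 = 32.445%
Horizon Bank: compounded annually, EAR = 27.400%
Cobalt Finance: (1 + 0.277/4)^4 − 1 = 30.712%
The lowest effective annual rate is Horizon Bank at 27.400%.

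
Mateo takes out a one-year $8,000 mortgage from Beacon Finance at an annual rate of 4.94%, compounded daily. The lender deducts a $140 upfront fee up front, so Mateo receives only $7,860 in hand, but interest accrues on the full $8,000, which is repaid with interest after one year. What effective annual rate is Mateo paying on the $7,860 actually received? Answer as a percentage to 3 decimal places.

6.935%

Amount owed after one year: 8,000 × (1 + 0.0494/365)^365 = 8,000 × 1.050637 = $8,405.10.
Effective rate on net proceeds: 8,405.10 / 7,860 − 1 = 0.069351 = 6.935%.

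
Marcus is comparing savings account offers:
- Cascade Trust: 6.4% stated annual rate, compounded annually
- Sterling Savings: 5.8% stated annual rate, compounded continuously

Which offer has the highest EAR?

Cascade Trust

Cascade Trust: compounded annually, EAR = 6.400%
Sterling Savings: e^0.058 − 1 = 5.971%
The highest effective annual rate is Cascade Trust at 6.400%.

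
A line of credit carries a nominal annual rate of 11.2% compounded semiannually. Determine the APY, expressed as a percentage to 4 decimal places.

EAR = (1 + 0.112/2)^2 − 1.
= (1 + 0.056000)^2 − 1 = 1.115136 − 1 = 11.5136%.

11.5136%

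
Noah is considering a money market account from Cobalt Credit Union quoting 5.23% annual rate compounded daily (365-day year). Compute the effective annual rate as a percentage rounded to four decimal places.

EAR = (1 + 0.0523/365)^365 − 1.
= 1.053688 − 1 = 5.3688%.

5.3688%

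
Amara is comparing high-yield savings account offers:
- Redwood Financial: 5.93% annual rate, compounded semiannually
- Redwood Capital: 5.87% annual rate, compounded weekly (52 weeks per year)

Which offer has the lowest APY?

Redwood Financial: (1 + 0.0593/2)^2 − 1 = 6.018%
Redwood Capital: (1 + 0.0587/52)^52 − 1 = 6.042%
The lowest effective annual rate is Redwood Financial at 6.018%.

Redwood Financial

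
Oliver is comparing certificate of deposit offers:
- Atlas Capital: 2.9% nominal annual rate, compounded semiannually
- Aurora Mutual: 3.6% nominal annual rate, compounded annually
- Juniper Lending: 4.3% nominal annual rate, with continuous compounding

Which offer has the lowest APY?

Atlas Capital

Atlas Capital: (1 + 0.029/2)^2 − 1 = 2.921%
Aurora Mutual: compounded annually, EAR = 3.600%
Juniper Lending: e^0.043 − 1 = 4.394%
The lowest effective annual rate is Atlas Capital at 2.921%.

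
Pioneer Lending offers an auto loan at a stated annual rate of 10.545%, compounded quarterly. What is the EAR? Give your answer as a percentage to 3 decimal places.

10.969%

EAR = (1 + 0.10545/4)^4 − 1.
= 1.109694 − 1 = 10.969%.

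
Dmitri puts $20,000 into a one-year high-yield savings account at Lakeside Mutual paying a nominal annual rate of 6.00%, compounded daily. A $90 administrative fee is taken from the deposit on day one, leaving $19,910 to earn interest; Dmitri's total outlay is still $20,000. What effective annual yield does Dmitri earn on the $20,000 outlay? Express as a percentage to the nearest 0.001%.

Value after one year: 19,910 × (1 + 0.0600/365)^365 = 19,910 × 1.061831 = $21,141.06.
Effective yield on the $20,000 outlay: 21,141.06 / 20,000 − 1 = 0.057053 = 5.705%.

5.705%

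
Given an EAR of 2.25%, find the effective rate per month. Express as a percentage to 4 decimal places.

The per-month rate i satisfies (1 + i)^12 = 1 + 0.0225.
i = 1.0225^(1/12) − 1 = 0.0018559 = 0.1856%.

0.1856%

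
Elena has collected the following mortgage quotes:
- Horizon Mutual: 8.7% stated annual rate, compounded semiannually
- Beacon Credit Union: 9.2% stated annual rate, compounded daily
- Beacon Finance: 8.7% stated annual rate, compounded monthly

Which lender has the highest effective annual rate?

Beacon Credit Union

Horizon Mutual: (1 + 0.087/2)^2 − 1 = 8.889%
Beacon Credit Union: (1 + 0.092/365)^365 − 1 = 9.635%
Beacon Finance: (1 + 0.087/12)^12 − 1 = 9.055%
The highest effective annual rate is Beacon Credit Union at 9.635%.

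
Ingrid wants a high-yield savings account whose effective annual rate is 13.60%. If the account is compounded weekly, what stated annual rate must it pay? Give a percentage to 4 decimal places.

12.7670%

(1 + r/52)^52 − 1 = 0.1360, so 1 + r/52 = 1.1360^(1/52).
r/52 = 0.002455, so r = 0.127670 = 12.7670%.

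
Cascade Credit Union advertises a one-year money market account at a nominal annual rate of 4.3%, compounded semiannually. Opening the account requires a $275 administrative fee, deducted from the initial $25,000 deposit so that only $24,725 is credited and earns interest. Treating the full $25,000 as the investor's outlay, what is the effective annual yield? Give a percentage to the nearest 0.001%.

Value after one year: 24,725 × (1 + 0.043/2)^2 = 24,725 × 1.043462 = $25,799.60.
Effective yield on the $25,000 outlay: 25,799.60 / 25,000 − 1 = 0.031984 = 3.198%.

3.198%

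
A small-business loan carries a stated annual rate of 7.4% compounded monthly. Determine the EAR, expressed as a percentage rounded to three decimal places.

7.656%

EAR = (1 + 0.074/12)^12 − 1.
= 1.076562 − 1 = 7.656%.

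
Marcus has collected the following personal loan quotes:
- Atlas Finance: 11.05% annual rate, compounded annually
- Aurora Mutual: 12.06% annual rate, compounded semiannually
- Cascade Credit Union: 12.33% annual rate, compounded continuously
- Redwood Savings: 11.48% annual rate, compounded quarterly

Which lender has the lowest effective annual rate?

Atlas Finance

Atlas Finance: compounded annually, EAR = 11.050%
Aurora Mutual: (1 + 0.1206/2)^2 − 1 = 12.424%
Cascade Credit Union: e^0.1233 − 1 = 13.122%
Redwood Savings: (1 + 0.1148/4)^4 − 1 = 11.984%
The lowest effective annual rate is Atlas Finance at 11.050%.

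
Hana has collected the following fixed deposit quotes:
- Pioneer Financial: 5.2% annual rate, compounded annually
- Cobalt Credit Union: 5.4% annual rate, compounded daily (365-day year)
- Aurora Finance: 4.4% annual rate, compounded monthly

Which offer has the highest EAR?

Pioneer Financial: compounded annually, EAR = 5.200%
Cobalt Credit Union: (1 + 0.054/365)^365 − 1 = 5.548%
Aurora Finance: (1 + 0.044/12)^12 − 1 = 4.490%
The highest effective annual rate is Cobalt Credit Union at 5.548%.

Cobalt Credit Union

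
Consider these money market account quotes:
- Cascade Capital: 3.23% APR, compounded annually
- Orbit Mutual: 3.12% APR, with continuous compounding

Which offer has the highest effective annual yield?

Cascade Capital: compounded annually, EAR = 3.230%
Orbit Mutual: e^0.0312 − 1 = 3.169%
The highest effective annual rate is Cascade Capital at 3.230%.

Cascade Capital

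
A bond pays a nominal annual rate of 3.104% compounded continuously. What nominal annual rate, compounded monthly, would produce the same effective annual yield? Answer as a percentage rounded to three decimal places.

EAR under continuous compounding: e^0.03104 − 1 = 0.031527.
Solve (1 + r/12)^12 = 1.031527: r/12 = 1.031527^(1/12) − 1 = 0.002590, so r = 0.031080 = 3.108%.

3.108%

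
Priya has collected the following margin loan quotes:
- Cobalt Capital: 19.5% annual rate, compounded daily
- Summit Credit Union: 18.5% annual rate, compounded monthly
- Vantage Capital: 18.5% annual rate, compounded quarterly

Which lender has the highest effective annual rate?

Cobalt Capital

Cobalt Capital: (1 + 0.195/365)^365 − 1 = 21.525%
Summit Credit Union: (1 + 0.185/12)^12 − 1 = 20.152%
Vantage Capital: (1 + 0.185/4)^4 − 1 = 19.823%
The highest effective annual rate is Cobalt Capital at 21.525%.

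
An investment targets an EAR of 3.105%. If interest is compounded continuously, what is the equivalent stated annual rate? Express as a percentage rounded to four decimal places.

Continuous: nominal r satisfies e^r − 1 = 0.03105.
r = ln(1 + 0.03105) = ln(1.03105) = 0.030578 = 3.0578%.

3.0578%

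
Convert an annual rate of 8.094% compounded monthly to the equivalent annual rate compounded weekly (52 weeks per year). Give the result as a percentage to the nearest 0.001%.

EAR = (1 + 0.08094/12)^12 − 1 = 0.084011.
Solve (1 + r/52)^52 = 1.084011: r/52 = 1.084011^(1/52) − 1 = 0.001553, so r = 0.080731 = 8.073%.

8.073%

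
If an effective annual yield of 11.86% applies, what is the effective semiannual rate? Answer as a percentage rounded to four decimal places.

The per-half-year rate i satisfies (1 + i)^2 = 1 + 0.1186.
i = 1.1186^(1/2) − 1 = 0.0576389 = 5.7639%.

5.7639%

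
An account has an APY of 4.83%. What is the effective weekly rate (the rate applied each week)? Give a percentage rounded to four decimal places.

The per-week rate i satisfies (1 + i)^52 = 1 + 0.0483.
i = 1.0483^(1/52) − 1 = 0.0009075 = 0.0908%.

0.0908%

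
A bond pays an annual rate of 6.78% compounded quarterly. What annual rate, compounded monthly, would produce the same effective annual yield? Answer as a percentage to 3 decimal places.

EAR = (1 + 0.0678/4)^4 − 1 = 0.069543.
Solve (1 + r/12)^12 = 1.069543: r/12 = 1.069543^(1/12) − 1 = 0.005618, so r = 0.067420 = 6.742%.

6.742%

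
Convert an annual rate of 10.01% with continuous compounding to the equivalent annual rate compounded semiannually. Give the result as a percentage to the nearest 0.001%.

10.265%

EAR under continuous compounding: e^0.1001 − 1 = 0.105281.
Solve (1 + r/2)^2 = 1.105281: r/2 = 1.105281^(1/2) − 1 = 0.051324, so r = 0.102647 = 10.265%.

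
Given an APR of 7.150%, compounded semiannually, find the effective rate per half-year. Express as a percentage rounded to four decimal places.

With a nominal annual rate compounded semiannually, the periodic rate is the nominal rate divided by 2.
i = 0.07150 / 2 = 0.0357500 = 3.5750%.

3.5750%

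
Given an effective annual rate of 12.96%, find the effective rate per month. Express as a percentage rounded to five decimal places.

The per-month rate i satisfies (1 + i)^12 = 1 + 0.1296.
i = 1.1296^(1/12) − 1 = 0.0102070 = 1.02070%.

1.02070%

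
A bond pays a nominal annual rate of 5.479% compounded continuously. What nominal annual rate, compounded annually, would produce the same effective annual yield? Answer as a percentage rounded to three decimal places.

5.632%

EAR under continuous compounding: e^0.05479 − 1 = 0.056319.
Compounded annually, the equivalent nominal rate is the EAR itself: 5.632%.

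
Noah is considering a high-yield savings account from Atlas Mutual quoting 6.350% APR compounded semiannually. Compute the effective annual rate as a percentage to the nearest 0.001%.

6.451%

EAR = (1 + 0.06350/2)^2 − 1.
= 1.064508 − 1 = 6.451%.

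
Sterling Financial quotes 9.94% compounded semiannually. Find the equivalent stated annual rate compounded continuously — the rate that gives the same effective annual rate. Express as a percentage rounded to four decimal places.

EAR = (1 + 0.0994/2)^2 − 1 = 0.101870.
Equivalent continuous rate: r = ln(1 + 0.101870) = 0.097009 = 9.7009%.

9.7009%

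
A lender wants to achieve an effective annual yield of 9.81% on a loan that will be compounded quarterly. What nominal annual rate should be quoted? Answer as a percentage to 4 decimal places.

(1 + r/4)^4 − 1 = 0.0981, so 1 + r/4 = 1.0981^(1/4).
r/4 = 0.023671, so r = 0.094685 = 9.4685%.

9.4685%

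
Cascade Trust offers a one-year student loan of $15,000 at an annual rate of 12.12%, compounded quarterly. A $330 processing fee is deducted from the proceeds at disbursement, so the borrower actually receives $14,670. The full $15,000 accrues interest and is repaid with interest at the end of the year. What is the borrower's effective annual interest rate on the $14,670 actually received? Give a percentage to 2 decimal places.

Amount owed after one year: 15,000 × (1 + 0.1212/4)^4 = 15,000 × 1.126821 = $16,902.31.
Effective rate on net proceeds: 16,902.31 / 14,670 − 1 = 0.152168 = 15.22%.

15.22%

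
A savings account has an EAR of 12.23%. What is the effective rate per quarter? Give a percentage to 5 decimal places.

2.92651%

The per-quarter rate i satisfies (1 + i)^4 = 1 + 0.1223.
i = 1.1223^(1/4) − 1 = 0.0292651 = 2.92651%.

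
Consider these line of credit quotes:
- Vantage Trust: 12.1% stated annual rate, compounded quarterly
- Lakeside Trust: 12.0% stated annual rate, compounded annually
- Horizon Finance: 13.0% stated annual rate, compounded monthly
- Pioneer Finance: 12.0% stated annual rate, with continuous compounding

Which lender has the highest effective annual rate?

Vantage Trust: (1 + 0.121/4)^4 − 1 = 12.660%
Lakeside Trust: compounded annually, EAR = 12.000%
Horizon Finance: (1 + 0.130/12)^12 − 1 = 13.803%
Pioneer Finance: e^0.120 − 1 = 12.750%
The highest effective annual rate is Horizon Finance at 13.803%.

Horizon Finance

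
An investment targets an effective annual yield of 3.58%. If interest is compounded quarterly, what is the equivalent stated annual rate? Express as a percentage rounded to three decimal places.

(1 + r/4)^4 − 1 = 0.0358, so 1 + r/4 = 1.0358^(1/4).
r/4 = 0.008832, so r = 0.035329 = 3.533%.

3.533%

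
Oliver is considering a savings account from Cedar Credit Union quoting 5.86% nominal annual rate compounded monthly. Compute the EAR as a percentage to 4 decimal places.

6.0200%

EAR = (1 + 0.0586/12)^12 − 1.
= (1 + 0.004883)^12 − 1 = 1.060200 − 1 = 6.0200%.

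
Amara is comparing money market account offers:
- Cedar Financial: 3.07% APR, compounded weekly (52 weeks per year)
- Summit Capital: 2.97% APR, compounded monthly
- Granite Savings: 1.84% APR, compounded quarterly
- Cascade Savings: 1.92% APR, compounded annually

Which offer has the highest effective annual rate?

Cedar Financial

Cedar Financial: (1 + 0.0307/52)^52 − 1 = 3.117%
Summit Capital: (1 + 0.0297/12)^12 − 1 = 3.011%
Granite Savings: (1 + 0.0184/4)^4 − 1 = 1.853%
Cascade Savings: compounded annually, EAR = 1.920%
The highest effective annual rate is Cedar Financial at 3.117%.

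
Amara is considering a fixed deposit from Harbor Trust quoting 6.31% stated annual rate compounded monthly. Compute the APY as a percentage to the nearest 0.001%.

6.496%

EAR = (1 + 0.0631/12)^12 − 1.
= (1 + 0.005258)^12 − 1 = 1.064957 − 1 = 6.496%.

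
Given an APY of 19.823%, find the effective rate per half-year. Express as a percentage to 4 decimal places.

The per-half-year rate i satisfies (1 + i)^2 = 1 + 0.19823.
i = 1.19823^(1/2) − 1 = 0.0946369 = 9.4637%.

9.4637%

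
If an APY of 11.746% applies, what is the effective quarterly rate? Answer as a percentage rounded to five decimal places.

The per-quarter rate i satisfies (1 + i)^4 = 1 + 0.11746.
i = 1.11746^(1/4) − 1 = 0.0281536 = 2.81536%.

2.81536%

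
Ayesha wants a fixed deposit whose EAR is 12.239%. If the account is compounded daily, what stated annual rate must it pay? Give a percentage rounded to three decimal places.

11.548%

(1 + r/365)^365 − 1 = 0.12239, so 1 + r/365 = 1.12239^(1/365).
r/365 = 0.000316, so r = 0.115479 = 11.548%.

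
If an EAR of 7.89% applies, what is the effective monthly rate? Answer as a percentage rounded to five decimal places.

0.63486%

The per-month rate i satisfies (1 + i)^12 = 1 + 0.0789.
i = 1.0789^(1/12) − 1 = 0.0063486 = 0.63486%.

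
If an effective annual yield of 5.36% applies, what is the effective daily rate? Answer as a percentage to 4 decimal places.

0.0143%

The per-day rate i satisfies (1 + i)^365 = 1 + 0.0536.
i = 1.0536^(1/365) − 1 = 0.0001431 = 0.0143%.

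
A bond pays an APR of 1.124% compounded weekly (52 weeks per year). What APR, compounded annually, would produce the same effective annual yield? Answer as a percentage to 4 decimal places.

1.1302%

EAR = (1 + 0.01124/52)^52 − 1 = 0.011302.
Compounded annually, the equivalent nominal rate is the EAR itself: 1.1302%.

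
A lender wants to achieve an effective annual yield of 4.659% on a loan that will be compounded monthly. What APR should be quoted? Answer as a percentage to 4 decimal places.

4.5624%

(1 + r/12)^12 − 1 = 0.04659, so 1 + r/12 = 1.04659^(1/12).
r/12 = 0.003802, so r = 0.045624 = 4.5624%.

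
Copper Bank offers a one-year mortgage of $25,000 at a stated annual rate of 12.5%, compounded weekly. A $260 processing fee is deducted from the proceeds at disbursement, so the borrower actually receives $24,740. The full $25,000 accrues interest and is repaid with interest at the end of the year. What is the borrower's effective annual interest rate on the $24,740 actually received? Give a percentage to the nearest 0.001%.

Amount owed after one year: 25,000 × (1 + 0.125/52)^52 = 25,000 × 1.132978 = $28,324.46.
Effective rate on net proceeds: 28,324.46 / 24,740 − 1 = 0.144885 = 14.489%.

14.489%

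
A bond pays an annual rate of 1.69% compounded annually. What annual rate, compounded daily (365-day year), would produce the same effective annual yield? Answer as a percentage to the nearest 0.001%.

Compounded annually, EAR = nominal = 0.016900.
Solve (1 + r/365)^365 = 1.016900: r/365 = 1.016900^(1/365) − 1 = 0.000046, so r = 0.016759 = 1.676%.

1.676%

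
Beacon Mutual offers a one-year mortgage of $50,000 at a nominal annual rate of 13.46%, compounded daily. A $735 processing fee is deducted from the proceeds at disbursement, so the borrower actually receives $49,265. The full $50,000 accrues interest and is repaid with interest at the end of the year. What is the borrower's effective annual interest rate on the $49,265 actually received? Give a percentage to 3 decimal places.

Amount owed after one year: 50,000 × (1 + 0.1346/365)^365 = 50,000 × 1.144051 = $57,202.53.
Effective rate on net proceeds: 57,202.53 / 49,265 − 1 = 0.161119 = 16.112%.

16.112%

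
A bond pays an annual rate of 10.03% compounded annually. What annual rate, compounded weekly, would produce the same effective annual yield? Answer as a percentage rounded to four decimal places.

9.5671%

Compounded annually, EAR = nominal = 0.100300.
Solve (1 + r/52)^52 = 1.100300: r/52 = 1.100300^(1/52) − 1 = 0.001840, so r = 0.095671 = 9.5671%.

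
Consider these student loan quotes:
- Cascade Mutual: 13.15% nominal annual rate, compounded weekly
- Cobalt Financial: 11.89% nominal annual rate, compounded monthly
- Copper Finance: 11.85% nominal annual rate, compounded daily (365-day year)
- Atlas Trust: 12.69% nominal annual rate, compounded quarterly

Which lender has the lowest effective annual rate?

Cascade Mutual: (1 + 0.1315/52)^52 − 1 = 14.035%
Cobalt Financial: (1 + 0.1189/12)^12 − 1 = 12.560%
Copper Finance: (1 + 0.1185/365)^365 − 1 = 12.579%
Atlas Trust: (1 + 0.1269/4)^4 − 1 = 13.307%
The lowest effective annual rate is Cobalt Financial at 12.560%.

Cobalt Financial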